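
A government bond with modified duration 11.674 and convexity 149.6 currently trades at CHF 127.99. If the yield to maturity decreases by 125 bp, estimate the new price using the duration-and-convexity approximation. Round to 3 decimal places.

Duration effect: -D_mod·Δy = -11.674 × (-0.0125) = +0.145925
Convexity effect: ½·C·(Δy)² = 0.5 × 149.6 × (-0.0125)² = +0.0116875
ΔP/P ≈ +0.145925 + 0.0116875 = +0.1576125
New price ≈ 127.99 × (1 + 0.1576125) = 148.162823875.

CHF 148.163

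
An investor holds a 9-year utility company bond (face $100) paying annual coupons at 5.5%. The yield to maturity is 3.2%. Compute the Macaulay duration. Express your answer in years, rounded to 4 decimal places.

Periodic yield y = 0.032. Discount each cash flow and weight by its year:
  t   CF        PV=CF/(1+0.032)^t    t·PV
  1         5.50         5.3295         5.3295
  2         5.50         5.1642        10.3284
  3         5.50         5.0041        15.0122
  4         5.50         4.8489        19.3956
  5         5.50         4.6986        23.4928
  6         5.50         4.5529        27.3172
  7         5.50         4.4117        30.8818
  8         5.50         4.2749        34.1991
  9       105.50        79.4576       715.1180
  Σ                    117.7422       881.0746
Price P = Σ PV = 117.7422.
Macaulay duration = Σ(t·PV) / P = 881.0746 / 117.7422 = 7.48308 years.

7.4831 years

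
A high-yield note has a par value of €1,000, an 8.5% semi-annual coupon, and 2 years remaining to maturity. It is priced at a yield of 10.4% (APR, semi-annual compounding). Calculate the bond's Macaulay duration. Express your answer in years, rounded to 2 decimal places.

1.88 years

Periodic yield y = 0.052. Discount each cash flow and weight by its period:
  t   CF        PV=CF/(1+0.052)^t    t·PV
  1        42.50        40.3992        40.3992
  2        42.50        38.4023        76.8046
  3        42.50        36.5041       109.5123
  4     1,042.50       851.1637     3,404.6549
  Σ                    966.4694     3,631.3711
Price P = Σ PV = 966.4694.
Macaulay duration = Σ(t·PV) / P = 3,631.3711 / 966.4694 = 3.75736 half-year periods.
In years: 3.75736 / 2 = 1.87868 years.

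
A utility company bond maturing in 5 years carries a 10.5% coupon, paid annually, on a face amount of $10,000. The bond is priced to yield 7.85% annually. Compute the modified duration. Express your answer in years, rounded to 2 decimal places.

3.88 years

Periodic yield y = 0.0785. First find Macaulay duration:
  t   CF        PV=CF/(1+0.0785)^t    t·PV
  1     1,050.00       973.5744       973.5744
  2     1,050.00       902.7116     1,805.4231
  3     1,050.00       837.0065     2,511.0196
  4     1,050.00       776.0839     3,104.3358
  5    11,050.00     7,572.8879    37,864.4397
  Σ                 11,062.2644    46,258.7927
P = 11,062.2644; Macaulay duration = 46,258.7927 / 11,062.2644 = 4.18167 years.
Modified duration = D_Mac / (1 + y) = 4.18167 / 1.0785 = 3.87731 years.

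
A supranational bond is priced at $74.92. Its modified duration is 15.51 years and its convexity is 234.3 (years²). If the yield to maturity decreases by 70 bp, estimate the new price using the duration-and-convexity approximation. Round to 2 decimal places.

Duration effect: -D_mod·Δy = -15.51 × (-0.007) = +0.108570
Convexity effect: ½·C·(Δy)² = 0.5 × 234.3 × (-0.007)² = +0.00574035
ΔP/P ≈ +0.108570 + 0.00574035 = +0.11431035
New price ≈ 74.92 × (1 + 0.11431035) = 83.484131422.

$83.48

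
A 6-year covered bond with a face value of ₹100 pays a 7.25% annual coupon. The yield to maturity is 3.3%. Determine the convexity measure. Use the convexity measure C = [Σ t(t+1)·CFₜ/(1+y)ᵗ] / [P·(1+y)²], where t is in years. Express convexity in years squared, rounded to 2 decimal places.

With y = 0.033:
  t   CF        PV=CF/(1+0.033)^t    t·PV        t(t+1)·PV
  1         7.25         7.0184         7.0184          14.0368
  2         7.25         6.7942        13.5884          40.7651
  3         7.25         6.5771        19.7314          78.9257
  4         7.25         6.3670        25.4681         127.3405
  5         7.25         6.1636        30.8181         184.9088
  6       107.25        88.2664       529.5983       3,707.1884
  Σ                    121.1868       626.2228       4,153.1654
P = 121.1868.
Convexity = Σ t(t+1)·PV / [P·(1+y)²] = 4,153.1654 / (121.1868 × 1.067089) = 32.11614.

32.12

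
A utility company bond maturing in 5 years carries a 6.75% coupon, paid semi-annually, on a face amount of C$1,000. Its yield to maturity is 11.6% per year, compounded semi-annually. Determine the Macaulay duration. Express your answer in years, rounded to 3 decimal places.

Periodic yield y = 0.058. Discount each cash flow and weight by its period:
  t   CF        PV=CF/(1+0.058)^t    t·PV
  1        33.75        31.8998        31.8998
  2        33.75        30.1511        60.3021
  3        33.75        28.4982        85.4945
  4        33.75        26.9359       107.7435
  5        33.75        25.4592       127.2962
  6        33.75        24.0636       144.3813
  7        33.75        22.7444       159.2107
  8        33.75        21.4975       171.9802
  9        33.75        20.3190       182.8712
  10    1,033.75       588.2458     5,882.4581
  Σ                    819.8144     6,953.6376
Price P = Σ PV = 819.8144.
Macaulay duration = Σ(t·PV) / P = 6,953.6376 / 819.8144 = 8.48197 half-year periods.
In years: 8.48197 / 2 = 4.24098 years.

4.241 years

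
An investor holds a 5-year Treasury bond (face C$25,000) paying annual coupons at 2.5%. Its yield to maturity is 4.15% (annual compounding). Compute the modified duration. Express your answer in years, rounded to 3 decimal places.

4.562 years

Periodic yield y = 0.0415. First find Macaulay duration:
  t   CF        PV=CF/(1+0.0415)^t    t·PV
  1       625.00       600.0960       600.0960
  2       625.00       576.1844     1,152.3687
  3       625.00       553.2255     1,659.6765
  4       625.00       531.1815     2,124.7259
  5    25,625.00    20,910.6485   104,553.2427
  Σ                 23,171.3359   110,090.1099
P = 23,171.3359; Macaulay duration = 110,090.1099 / 23,171.3359 = 4.75113 years.
Modified duration = D_Mac / (1 + y) = 4.75113 / 1.0415 = 4.56182 years.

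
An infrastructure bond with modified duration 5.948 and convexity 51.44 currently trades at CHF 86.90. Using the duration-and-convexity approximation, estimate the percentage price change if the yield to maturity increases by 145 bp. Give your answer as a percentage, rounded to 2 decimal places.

Duration effect: -D_mod·Δy = -5.948 × (+0.0145) = -0.086246
Convexity effect: ½·C·(Δy)² = 0.5 × 51.44 × (0.0145)² = +0.00540763
ΔP/P ≈ -0.086246 + 0.00540763 = -0.08083837
= -8.083837%.

-8.08%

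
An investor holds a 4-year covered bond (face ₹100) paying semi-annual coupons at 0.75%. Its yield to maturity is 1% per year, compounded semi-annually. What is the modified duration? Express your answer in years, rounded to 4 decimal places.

3.9281 years

Periodic yield y = 0.005. First find Macaulay duration:
  t   CF        PV=CF/(1+0.005)^t    t·PV
  1        0.375         0.3731         0.3731
  2        0.375         0.3713         0.7426
  3        0.375         0.3694         1.1083
  4        0.375         0.3676         1.4704
  5        0.375         0.3658         1.8288
  6        0.375         0.3639         2.1837
  7        0.375         0.3621         2.5349
  8      100.375        96.4489       771.5908
  Σ                     99.0221       781.8326
P = 99.0221; Macaulay duration = 781.8326 / 99.0221 = 7.89553 half-year periods = 3.94777 years.
Modified duration = D_Mac / (1 + y) = 3.94777 / 1.005 = 3.92813 years.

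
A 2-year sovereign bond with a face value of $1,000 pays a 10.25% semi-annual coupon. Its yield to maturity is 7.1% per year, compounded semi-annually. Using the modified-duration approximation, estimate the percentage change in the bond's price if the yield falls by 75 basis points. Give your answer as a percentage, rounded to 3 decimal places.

+1.349%

Periodic yield y = 0.0355. Modified duration first:
  t   CF        PV=CF/(1+0.0355)^t    t·PV
  1        51.25        49.4930        49.4930
  2        51.25        47.7962        95.5925
  3        51.25        46.1576       138.4729
  4     1,051.25       914.3355     3,657.3421
  Σ                  1,057.7824     3,940.9005
P = 1,057.7824; D_Mac = 3.72562 half-year periods = 1.86281 yrs; D_mod = 1.86281/(1+0.0355) = 1.79895 yrs.
ΔP/P ≈ -D_mod · Δy = -1.79895 × (-0.0075) = +0.013492 = +1.3492%.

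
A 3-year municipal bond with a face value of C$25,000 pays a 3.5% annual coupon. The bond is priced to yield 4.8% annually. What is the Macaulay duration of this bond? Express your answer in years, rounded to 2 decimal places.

Periodic yield y = 0.048. Discount each cash flow and weight by its year:
  t   CF        PV=CF/(1+0.048)^t    t·PV
  1       875.00       834.9237       834.9237
  2       875.00       796.6829     1,593.3658
  3    25,875.00    22,480.0105    67,440.0316
  Σ                 24,111.6171    69,868.3211
Price P = Σ PV = 24,111.6171.
Macaulay duration = Σ(t·PV) / P = 69,868.3211 / 24,111.6171 = 2.89770 years.

2.90 years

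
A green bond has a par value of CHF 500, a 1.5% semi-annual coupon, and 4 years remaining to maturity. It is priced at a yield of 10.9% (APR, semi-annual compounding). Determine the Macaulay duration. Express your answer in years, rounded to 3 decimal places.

3.872 years

Periodic yield y = 0.0545. Discount each cash flow and weight by its period:
  t   CF        PV=CF/(1+0.0545)^t    t·PV
  1         3.75         3.5562         3.5562
  2         3.75         3.3724         6.7448
  3         3.75         3.1981         9.5943
  4         3.75         3.0328        12.1312
  5         3.75         2.8761        14.3803
  6         3.75         2.7274        16.3645
  7         3.75         2.5865        18.1052
  8       503.75       329.4901     2,635.9209
  Σ                    350.8395     2,716.7974
Price P = Σ PV = 350.8395.
Macaulay duration = Σ(t·PV) / P = 2,716.7974 / 350.8395 = 7.74370 half-year periods.
In years: 7.74370 / 2 = 3.87185 years.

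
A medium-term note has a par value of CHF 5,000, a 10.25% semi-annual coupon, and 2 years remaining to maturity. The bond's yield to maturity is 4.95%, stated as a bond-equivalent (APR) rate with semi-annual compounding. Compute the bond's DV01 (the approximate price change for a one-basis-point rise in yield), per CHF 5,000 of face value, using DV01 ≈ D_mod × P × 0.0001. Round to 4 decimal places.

Periodic yield y = 0.02475.
  t   CF        PV=CF/(1+0.02475)^t    t·PV
  1       256.25       250.0610       250.0610
  2       256.25       244.0215       488.0429
  3       256.25       238.1278       714.3834
  4     5,256.25     4,766.5517    19,066.2067
  Σ                  5,498.7619    20,518.6940
P = 5,498.7619; D_Mac = 3.73151 half-year periods = 1.86576 yrs; D_mod = 1.82069 yrs.
DV01 ≈ 1.82069 × 5,498.7619 × 0.0001 = 1.001156.

CHF 1.0012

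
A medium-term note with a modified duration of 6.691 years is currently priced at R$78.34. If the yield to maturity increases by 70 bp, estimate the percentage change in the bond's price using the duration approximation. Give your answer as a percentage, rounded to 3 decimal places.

Duration approximation: ΔP/P ≈ -D_mod · Δy = -6.691 × (+0.007) = -0.046837.
As a percentage: -4.6837%.

-4.684%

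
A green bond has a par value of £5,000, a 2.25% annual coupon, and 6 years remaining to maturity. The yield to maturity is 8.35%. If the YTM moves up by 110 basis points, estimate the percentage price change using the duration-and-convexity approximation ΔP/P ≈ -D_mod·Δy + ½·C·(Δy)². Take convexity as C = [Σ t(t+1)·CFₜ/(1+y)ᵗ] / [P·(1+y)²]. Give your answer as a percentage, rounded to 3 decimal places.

With y = 0.0835:
  t   CF        PV=CF/(1+0.0835)^t    t·PV        t(t+1)·PV
  1       112.50       103.8302       103.8302         207.6604
  2       112.50        95.8285       191.6570         574.9710
  3       112.50        88.4435       265.3304       1,061.3216
  4       112.50        81.6276       326.5103       1,632.5514
  5       112.50        75.3369       376.6847       2,260.1080
  6     5,112.50     3,159.8017    18,958.8101     132,711.6710
  Σ                  3,604.8683    20,222.8227     138,448.2834
P = 3,604.8683; D_Mac = 5.60986 yrs; D_mod = 5.17754 yrs; C = 32.71450.
Duration effect: -5.17754 × (+0.011) = -0.056953
Convexity effect: 0.5 × 32.71450 × (0.011)² = +0.0019792
ΔP/P ≈ -0.056953 + 0.0019792 = -0.054974 = -5.4974%.

-5.497%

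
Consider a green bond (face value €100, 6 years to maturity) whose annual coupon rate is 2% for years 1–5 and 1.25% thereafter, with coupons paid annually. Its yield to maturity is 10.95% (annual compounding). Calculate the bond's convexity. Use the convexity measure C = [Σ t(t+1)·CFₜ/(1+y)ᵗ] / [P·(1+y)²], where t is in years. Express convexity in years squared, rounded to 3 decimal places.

31.250

With y = 0.1095:
  t   CF        PV=CF/(1+0.1095)^t    t·PV        t(t+1)·PV
  1         2.00         1.8026         1.8026           3.6052
  2         2.00         1.6247         3.2494           9.7482
  3         2.00         1.4644         4.3931          17.5723
  4         2.00         1.3198         5.2794          26.3968
  5         2.00         1.1896         5.9479          35.6874
  6       101.25        54.2789       325.6735       2,279.7146
  Σ                     61.6800       346.3459       2,372.7246
P = 61.6800.
Convexity = Σ t(t+1)·PV / [P·(1+y)²] = 2,372.7246 / (61.6800 × 1.230990) = 31.24987.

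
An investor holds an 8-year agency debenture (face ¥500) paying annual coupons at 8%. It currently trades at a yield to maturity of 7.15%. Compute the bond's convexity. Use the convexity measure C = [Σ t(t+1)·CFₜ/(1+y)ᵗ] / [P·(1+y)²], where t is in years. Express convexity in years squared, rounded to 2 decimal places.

44.77

With y = 0.0715:
  t   CF        PV=CF/(1+0.0715)^t    t·PV        t(t+1)·PV
  1        40.00        37.3308        37.3308          74.6617
  2        40.00        34.8398        69.6796         209.0388
  3        40.00        32.5150        97.5449         390.1797
  4        40.00        30.3453       121.3812         606.9058
  5        40.00        28.3204       141.6019         849.6115
  6        40.00        26.4306       158.5836       1,110.0850
  7        40.00        24.6669       172.6684       1,381.3470
  8       540.00       310.7824     2,486.2589      22,376.3297
  Σ                    525.2312     3,285.0493      26,998.1592
P = 525.2312.
Convexity = Σ t(t+1)·PV / [P·(1+y)²] = 26,998.1592 / (525.2312 × 1.148112) = 44.77126.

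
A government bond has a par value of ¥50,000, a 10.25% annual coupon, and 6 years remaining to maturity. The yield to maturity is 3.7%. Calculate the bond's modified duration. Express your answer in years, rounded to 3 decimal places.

Periodic yield y = 0.037. First find Macaulay duration:
  t   CF        PV=CF/(1+0.037)^t    t·PV
  1     5,125.00     4,942.1408     4,942.1408
  2     5,125.00     4,765.8060     9,531.6119
  3     5,125.00     4,595.7627    13,787.2882
  4     5,125.00     4,431.7866    17,727.1466
  5     5,125.00     4,273.6612    21,368.3059
  6    55,125.00    44,327.7884   265,966.7305
  Σ                 67,336.9457   333,323.2239
P = 67,336.9457; Macaulay duration = 333,323.2239 / 67,336.9457 = 4.95008 years.
Modified duration = D_Mac / (1 + y) = 4.95008 / 1.037 = 4.77346 years.

4.773 years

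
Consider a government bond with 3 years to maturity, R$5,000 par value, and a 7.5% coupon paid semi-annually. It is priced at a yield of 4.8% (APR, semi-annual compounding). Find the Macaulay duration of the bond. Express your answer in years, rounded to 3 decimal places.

2.752 years

Periodic yield y = 0.024. Discount each cash flow and weight by its period:
  t   CF        PV=CF/(1+0.024)^t    t·PV
  1       187.50       183.1055       183.1055
  2       187.50       178.8139       357.6279
  3       187.50       174.6230       523.8689
  4       187.50       170.5303       682.1210
  5       187.50       166.5335       832.6673
  6     5,187.50     4,499.4390    26,996.6341
  Σ                  5,373.0451    29,576.0247
Price P = Σ PV = 5,373.0451.
Macaulay duration = Σ(t·PV) / P = 29,576.0247 / 5,373.0451 = 5.50452 half-year periods.
In years: 5.50452 / 2 = 2.75226 years.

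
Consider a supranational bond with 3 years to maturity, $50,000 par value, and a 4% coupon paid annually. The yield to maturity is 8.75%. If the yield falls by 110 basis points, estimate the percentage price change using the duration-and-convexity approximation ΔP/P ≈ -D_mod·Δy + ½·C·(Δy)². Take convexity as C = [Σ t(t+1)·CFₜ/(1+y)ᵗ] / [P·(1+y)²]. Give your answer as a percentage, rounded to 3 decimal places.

With y = 0.0875:
  t   CF        PV=CF/(1+0.0875)^t    t·PV        t(t+1)·PV
  1     2,000.00     1,839.0805     1,839.0805       3,678.1609
  2     2,000.00     1,691.1085     3,382.2169      10,146.6508
  3    52,000.00    40,431.0990   121,293.2971     485,173.1883
  Σ                 43,961.2880   126,514.5945     498,998.0000
P = 43,961.2880; D_Mac = 2.87786 yrs; D_mod = 2.64631 yrs; C = 9.59776.
Duration effect: -2.64631 × (-0.011) = +0.029109
Convexity effect: 0.5 × 9.59776 × (-0.011)² = +0.0005807
ΔP/P ≈ +0.029109 + 0.0005807 = +0.029690 = +2.9690%.

+2.969%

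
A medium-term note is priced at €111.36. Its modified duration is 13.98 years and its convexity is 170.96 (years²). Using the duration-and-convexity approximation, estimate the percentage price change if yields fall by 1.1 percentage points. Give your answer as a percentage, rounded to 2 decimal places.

Duration effect: -D_mod·Δy = -13.98 × (-0.011) = +0.153780
Convexity effect: ½·C·(Δy)² = 0.5 × 170.96 × (-0.011)² = +0.01034308
ΔP/P ≈ +0.153780 + 0.01034308 = +0.16412308
= +16.412308%.

+16.41%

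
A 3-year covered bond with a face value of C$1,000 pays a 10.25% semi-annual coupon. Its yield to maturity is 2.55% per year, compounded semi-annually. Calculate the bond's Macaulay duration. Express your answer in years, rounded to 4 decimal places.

Periodic yield y = 0.01275. Discount each cash flow and weight by its period:
  t   CF        PV=CF/(1+0.01275)^t    t·PV
  1        51.25        50.6048        50.6048
  2        51.25        49.9677        99.9354
  3        51.25        49.3386       148.0159
  4        51.25        48.7175       194.8699
  5        51.25        48.1042       240.5208
  6     1,051.25       974.2995     5,845.7972
  Σ                  1,221.0323     6,579.7441
Price P = Σ PV = 1,221.0323.
Macaulay duration = Σ(t·PV) / P = 6,579.7441 / 1,221.0323 = 5.38867 half-year periods.
In years: 5.38867 / 2 = 2.69434 years.

2.6943 years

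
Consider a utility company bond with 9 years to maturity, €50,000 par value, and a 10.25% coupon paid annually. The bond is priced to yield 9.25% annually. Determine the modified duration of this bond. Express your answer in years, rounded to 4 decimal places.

5.8288 years

Periodic yield y = 0.0925. First find Macaulay duration:
  t   CF        PV=CF/(1+0.0925)^t    t·PV
  1     5,125.00     4,691.0755     4,691.0755
  2     5,125.00     4,293.8906     8,587.7813
  3     5,125.00     3,930.3347    11,791.0040
  4     5,125.00     3,597.5603    14,390.2414
  5     5,125.00     3,292.9614    16,464.8071
  6     5,125.00     3,014.1523    18,084.9139
  7     5,125.00     2,758.9495    19,312.6465
  8     5,125.00     2,525.3542    20,202.8338
  9    55,125.00    24,863.1180   223,768.0623
  Σ                 52,967.3967   337,293.3657
P = 52,967.3967; Macaulay duration = 337,293.3657 / 52,967.3967 = 6.36794 years.
Modified duration = D_Mac / (1 + y) = 6.36794 / 1.0925 = 5.82878 years.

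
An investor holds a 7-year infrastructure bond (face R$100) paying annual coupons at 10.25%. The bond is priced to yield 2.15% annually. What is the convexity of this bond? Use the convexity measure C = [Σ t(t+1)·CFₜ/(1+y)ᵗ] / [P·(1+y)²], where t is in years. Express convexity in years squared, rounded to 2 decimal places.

With y = 0.0215:
  t   CF        PV=CF/(1+0.0215)^t    t·PV        t(t+1)·PV
  1        10.25        10.0343        10.0343          20.0685
  2        10.25         9.8231        19.6461          58.9384
  3        10.25         9.6163        28.8489         115.3958
  4        10.25         9.4139        37.6557         188.2783
  5        10.25         9.2158        46.0789         276.4733
  6        10.25         9.0218        54.1309         378.9160
  7       110.25        94.9970       664.9792       5,319.8334
  Σ                    152.1222       861.3739       6,357.9038
P = 152.1222.
Convexity = Σ t(t+1)·PV / [P·(1+y)²] = 6,357.9038 / (152.1222 × 1.043462) = 40.05389.

40.05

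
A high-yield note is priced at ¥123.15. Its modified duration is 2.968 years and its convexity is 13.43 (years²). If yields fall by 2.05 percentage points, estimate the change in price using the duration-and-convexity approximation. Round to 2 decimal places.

+¥7.84

Duration effect: -D_mod·Δy = -2.968 × (-0.0205) = +0.060844
Convexity effect: ½·C·(Δy)² = 0.5 × 13.43 × (-0.0205)² = +0.00282197875
ΔP/P ≈ +0.060844 + 0.00282197875 = +0.06366597875
ΔP ≈ 123.15 × (+0.06366597875) = +7.8404652830625.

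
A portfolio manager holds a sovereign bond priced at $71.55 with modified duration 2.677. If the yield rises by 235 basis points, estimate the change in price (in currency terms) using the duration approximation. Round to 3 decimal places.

Duration approximation: ΔP/P ≈ -D_mod · Δy = -2.677 × (+0.0235) = -0.0629095.
ΔP ≈ 71.55 × (-0.0629095) = -4.501174725.

-$4.501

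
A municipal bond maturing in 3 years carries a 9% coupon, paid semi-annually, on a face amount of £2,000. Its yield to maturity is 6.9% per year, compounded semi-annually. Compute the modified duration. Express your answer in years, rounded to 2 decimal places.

2.61 years

Periodic yield y = 0.0345. First find Macaulay duration:
  t   CF        PV=CF/(1+0.0345)^t    t·PV
  1        90.00        86.9986        86.9986
  2        90.00        84.0972       168.1944
  3        90.00        81.2926       243.8778
  4        90.00        78.5815       314.3262
  5        90.00        75.9609       379.8044
  6     2,090.00     1,705.1529    10,230.9171
  Σ                  2,112.0836    11,424.1185
P = 2,112.0836; Macaulay duration = 11,424.1185 / 2,112.0836 = 5.40893 half-year periods = 2.70447 years.
Modified duration = D_Mac / (1 + y) = 2.70447 / 1.0345 = 2.61427 years.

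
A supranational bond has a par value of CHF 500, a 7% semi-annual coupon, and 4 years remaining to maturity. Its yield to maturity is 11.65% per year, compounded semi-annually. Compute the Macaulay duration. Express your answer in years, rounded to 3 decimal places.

Periodic yield y = 0.05825. Discount each cash flow and weight by its period:
  t   CF        PV=CF/(1+0.05825)^t    t·PV
  1        17.50        16.5367        16.5367
  2        17.50        15.6265        31.2530
  3        17.50        14.7664        44.2991
  4        17.50        13.9536        55.8142
  5        17.50        13.1855        65.9275
  6        17.50        12.4597        74.7583
  7        17.50        11.7739        82.4173
  8       517.50       329.0062     2,632.0499
  Σ                    427.3085     3,003.0560
Price P = Σ PV = 427.3085.
Macaulay duration = Σ(t·PV) / P = 3,003.0560 / 427.3085 = 7.02784 half-year periods.
In years: 7.02784 / 2 = 3.51392 years.

3.514 years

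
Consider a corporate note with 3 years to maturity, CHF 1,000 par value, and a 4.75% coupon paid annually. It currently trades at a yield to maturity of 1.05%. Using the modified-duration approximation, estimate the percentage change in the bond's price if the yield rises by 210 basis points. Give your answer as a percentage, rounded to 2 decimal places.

-5.97%

Periodic yield y = 0.0105. Modified duration first:
  t   CF        PV=CF/(1+0.0105)^t    t·PV
  1        47.50        47.0064        47.0064
  2        47.50        46.5180        93.0360
  3     1,047.50     1,015.1847     3,045.5542
  Σ                  1,108.7092     3,185.5966
P = 1,108.7092; D_Mac = 2.87325 yrs; D_mod = 2.87325/(1+0.0105) = 2.84339 yrs.
ΔP/P ≈ -D_mod · Δy = -2.84339 × (+0.021) = -0.059711 = -5.9711%.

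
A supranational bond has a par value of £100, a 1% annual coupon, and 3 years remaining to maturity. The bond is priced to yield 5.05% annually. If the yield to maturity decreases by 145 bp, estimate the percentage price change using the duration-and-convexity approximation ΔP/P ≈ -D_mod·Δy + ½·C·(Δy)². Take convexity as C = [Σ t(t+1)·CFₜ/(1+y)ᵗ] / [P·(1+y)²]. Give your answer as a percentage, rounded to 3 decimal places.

+4.210%

With y = 0.0505:
  t   CF        PV=CF/(1+0.0505)^t    t·PV        t(t+1)·PV
  1         1.00         0.9519         0.9519           1.9039
  2         1.00         0.9062         1.8123           5.4370
  3       101.00        87.1231       261.3692       1,045.4769
  Σ                     88.9812       264.1335       1,052.8178
P = 88.9812; D_Mac = 2.96842 yrs; D_mod = 2.82572 yrs; C = 10.72168.
Duration effect: -2.82572 × (-0.0145) = +0.040973
Convexity effect: 0.5 × 10.72168 × (-0.0145)² = +0.0011271
ΔP/P ≈ +0.040973 + 0.0011271 = +0.042100 = +4.2100%.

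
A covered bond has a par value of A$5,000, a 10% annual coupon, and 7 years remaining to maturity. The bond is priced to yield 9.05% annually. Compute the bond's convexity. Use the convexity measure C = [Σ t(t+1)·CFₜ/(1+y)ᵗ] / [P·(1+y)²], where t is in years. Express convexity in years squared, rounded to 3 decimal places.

32.954

With y = 0.0905:
  t   CF        PV=CF/(1+0.0905)^t    t·PV        t(t+1)·PV
  1       500.00       458.5053       458.5053         917.0105
  2       500.00       420.4542       840.9083       2,522.7250
  3       500.00       385.5609     1,156.6827       4,626.7309
  4       500.00       353.5634     1,414.2537       7,071.2684
  5       500.00       324.2214     1,621.1069       9,726.6415
  6       500.00       297.3144     1,783.8866      12,487.2060
  7     5,500.00     2,999.0451    20,993.3159     167,946.5269
  Σ                  5,238.6647    28,268.6594     205,298.1092
P = 5,238.6647.
Convexity = Σ t(t+1)·PV / [P·(1+y)²] = 205,298.1092 / (5,238.6647 × 1.189190) = 32.95437.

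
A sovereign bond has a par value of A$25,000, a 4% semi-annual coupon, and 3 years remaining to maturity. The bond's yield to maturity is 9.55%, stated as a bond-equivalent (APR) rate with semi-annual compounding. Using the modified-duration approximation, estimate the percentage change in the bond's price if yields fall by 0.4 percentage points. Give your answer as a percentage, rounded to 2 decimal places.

Periodic yield y = 0.04775. Modified duration first:
  t   CF        PV=CF/(1+0.04775)^t    t·PV
  1       500.00       477.2131       477.2131
  2       500.00       455.4646       910.9293
  3       500.00       434.7074     1,304.1221
  4       500.00       414.8961     1,659.5843
  5       500.00       395.9877     1,979.9383
  6    25,500.00    19,274.9901   115,649.9405
  Σ                 21,453.2589   121,981.7276
P = 21,453.2589; D_Mac = 5.68593 half-year periods = 2.84296 yrs; D_mod = 2.84296/(1+0.04775) = 2.71340 yrs.
ΔP/P ≈ -D_mod · Δy = -2.71340 × (-0.004) = +0.010854 = +1.0854%.

+1.09%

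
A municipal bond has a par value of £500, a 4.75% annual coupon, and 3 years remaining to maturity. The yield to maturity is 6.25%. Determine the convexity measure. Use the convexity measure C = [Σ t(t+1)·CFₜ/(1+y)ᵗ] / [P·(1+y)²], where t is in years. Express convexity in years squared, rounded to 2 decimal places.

With y = 0.0625:
  t   CF        PV=CF/(1+0.0625)^t    t·PV        t(t+1)·PV
  1        23.75        22.3529        22.3529          44.7059
  2        23.75        21.0381        42.0761         126.2284
  3       523.75       436.6538     1,309.9613       5,239.8453
  Σ                    480.0448     1,374.3904       5,410.7796
P = 480.0448.
Convexity = Σ t(t+1)·PV / [P·(1+y)²] = 5,410.7796 / (480.0448 × 1.128906) = 9.98436.

9.98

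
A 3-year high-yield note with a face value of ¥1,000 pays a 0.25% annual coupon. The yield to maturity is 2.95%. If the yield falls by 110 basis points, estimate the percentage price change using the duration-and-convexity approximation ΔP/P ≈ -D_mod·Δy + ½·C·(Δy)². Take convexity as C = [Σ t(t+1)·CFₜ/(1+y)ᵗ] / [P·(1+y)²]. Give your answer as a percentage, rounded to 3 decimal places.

With y = 0.0295:
  t   CF        PV=CF/(1+0.0295)^t    t·PV        t(t+1)·PV
  1         2.50         2.4284         2.4284           4.8567
  2         2.50         2.3588         4.7176          14.1527
  3     1,002.50       918.7669     2,756.3006      11,025.2025
  Σ                    923.5540     2,763.4465      11,044.2119
P = 923.5540; D_Mac = 2.99219 yrs; D_mod = 2.90645 yrs; C = 11.28287.
Duration effect: -2.90645 × (-0.011) = +0.031971
Convexity effect: 0.5 × 11.28287 × (-0.011)² = +0.0006826
ΔP/P ≈ +0.031971 + 0.0006826 = +0.032654 = +3.2654%.

+3.265%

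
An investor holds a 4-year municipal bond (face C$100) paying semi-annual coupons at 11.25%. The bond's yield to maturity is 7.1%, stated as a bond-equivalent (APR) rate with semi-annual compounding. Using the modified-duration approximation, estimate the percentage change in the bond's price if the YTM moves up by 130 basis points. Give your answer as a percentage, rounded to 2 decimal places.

-4.24%

Periodic yield y = 0.0355. Modified duration first:
  t   CF        PV=CF/(1+0.0355)^t    t·PV
  1        5.625         5.4322         5.4322
  2        5.625         5.2459        10.4919
  3        5.625         5.0661        15.1982
  4        5.625         4.8924        19.5696
  5        5.625         4.7247        23.6234
  6        5.625         4.5627        27.3762
  7        5.625         4.4063        30.8439
  8      105.625        79.9035       639.2281
  Σ                    114.2337       771.7635
P = 114.2337; D_Mac = 6.75600 half-year periods = 3.37800 yrs; D_mod = 3.37800/(1+0.0355) = 3.26219 yrs.
ΔP/P ≈ -D_mod · Δy = -3.26219 × (+0.013) = -0.042409 = -4.2409%.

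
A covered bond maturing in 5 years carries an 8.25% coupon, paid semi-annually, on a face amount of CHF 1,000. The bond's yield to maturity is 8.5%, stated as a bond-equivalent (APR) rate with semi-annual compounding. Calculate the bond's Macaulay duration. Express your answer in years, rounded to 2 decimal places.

Periodic yield y = 0.0425. Discount each cash flow and weight by its period:
  t   CF        PV=CF/(1+0.0425)^t    t·PV
  1        41.25        39.5683        39.5683
  2        41.25        37.9552        75.9105
  3        41.25        36.4079       109.2237
  4        41.25        34.9237       139.6946
  5        41.25        33.4999       167.4995
  6        41.25        32.1342       192.8052
  7        41.25        30.8242       215.7692
  8        41.25        29.5676       236.5405
  9        41.25        28.3622       255.2595
  10    1,041.25       686.7432     6,867.4322
  Σ                    989.9864     8,299.7033
Price P = Σ PV = 989.9864.
Macaulay duration = Σ(t·PV) / P = 8,299.7033 / 989.9864 = 8.38365 half-year periods.
In years: 8.38365 / 2 = 4.19183 years.

4.19 years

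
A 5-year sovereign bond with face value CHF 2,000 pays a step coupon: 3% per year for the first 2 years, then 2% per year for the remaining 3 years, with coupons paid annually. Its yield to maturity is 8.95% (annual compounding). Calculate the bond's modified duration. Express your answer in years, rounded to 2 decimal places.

4.31 years

Periodic yield y = 0.0895. First find Macaulay duration:
  t   CF        PV=CF/(1+0.0895)^t    t·PV
  1        60.00        55.0711        55.0711
  2        60.00        50.5472       101.0943
  3        40.00        30.9299        92.7897
  4        40.00        28.3891       113.5563
  5     2,040.00     1,328.9052     6,644.5259
  Σ                  1,493.8424     7,007.0373
P = 1,493.8424; Macaulay duration = 7,007.0373 / 1,493.8424 = 4.69061 years.
Modified duration = D_Mac / (1 + y) = 4.69061 / 1.0895 = 4.30529 years.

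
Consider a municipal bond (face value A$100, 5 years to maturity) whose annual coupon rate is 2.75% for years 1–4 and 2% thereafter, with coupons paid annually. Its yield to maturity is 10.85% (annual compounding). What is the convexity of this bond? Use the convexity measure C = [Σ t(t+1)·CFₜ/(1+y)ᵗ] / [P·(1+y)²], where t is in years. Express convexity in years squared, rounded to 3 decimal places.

With y = 0.1085:
  t   CF        PV=CF/(1+0.1085)^t    t·PV        t(t+1)·PV
  1         2.75         2.4808         2.4808           4.9617
  2         2.75         2.2380         4.4760          13.4280
  3         2.75         2.0190         6.0569          24.2274
  4         2.75         1.8213         7.2853          36.4267
  5       102.00        60.9427       304.7135       1,828.2810
  Σ                     69.5018       325.0125       1,907.3248
P = 69.5018.
Convexity = Σ t(t+1)·PV / [P·(1+y)²] = 1,907.3248 / (69.5018 × 1.228772) = 22.33351.

22.334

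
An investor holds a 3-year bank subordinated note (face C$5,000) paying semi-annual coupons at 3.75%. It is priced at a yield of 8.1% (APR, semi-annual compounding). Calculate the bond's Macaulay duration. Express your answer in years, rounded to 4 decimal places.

Periodic yield y = 0.0405. Discount each cash flow and weight by its period:
  t   CF        PV=CF/(1+0.0405)^t    t·PV
  1        93.75        90.1009        90.1009
  2        93.75        86.5939       173.1877
  3        93.75        83.2233       249.6700
  4        93.75        79.9840       319.9359
  5        93.75        76.8707       384.3535
  6     5,093.75     4,014.0716    24,084.4298
  Σ                  4,430.8444    25,301.6778
Price P = Σ PV = 4,430.8444.
Macaulay duration = Σ(t·PV) / P = 25,301.6778 / 4,430.8444 = 5.71035 half-year periods.
In years: 5.71035 / 2 = 2.85518 years.

2.8552 years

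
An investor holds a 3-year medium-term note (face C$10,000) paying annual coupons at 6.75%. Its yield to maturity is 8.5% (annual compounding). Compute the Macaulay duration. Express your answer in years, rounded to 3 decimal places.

Periodic yield y = 0.085. Discount each cash flow and weight by its year:
  t   CF        PV=CF/(1+0.085)^t    t·PV
  1       675.00       622.1198       622.1198
  2       675.00       573.3823     1,146.7646
  3    10,675.00     8,357.5440    25,072.6319
  Σ                  9,553.0461    26,841.5163
Price P = Σ PV = 9,553.0461.
Macaulay duration = Σ(t·PV) / P = 26,841.5163 / 9,553.0461 = 2.80973 years.

2.810 years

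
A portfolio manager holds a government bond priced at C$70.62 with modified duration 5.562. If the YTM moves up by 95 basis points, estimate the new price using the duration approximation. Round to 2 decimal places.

C$66.89

Duration approximation: ΔP/P ≈ -D_mod · Δy = -5.562 × (+0.0095) = -0.052839.
New price ≈ 70.62 × (1 - 0.052839) = 66.88850982.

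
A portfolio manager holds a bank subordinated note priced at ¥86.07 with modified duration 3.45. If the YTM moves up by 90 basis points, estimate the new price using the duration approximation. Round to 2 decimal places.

Duration approximation: ΔP/P ≈ -D_mod · Δy = -3.45 × (+0.009) = -0.031050.
New price ≈ 86.07 × (1 - 0.031050) = 83.3975265.

¥83.40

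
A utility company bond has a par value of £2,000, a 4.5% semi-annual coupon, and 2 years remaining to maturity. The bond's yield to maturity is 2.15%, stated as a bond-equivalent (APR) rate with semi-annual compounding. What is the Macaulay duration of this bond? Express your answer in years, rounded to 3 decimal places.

Periodic yield y = 0.01075. Discount each cash flow and weight by its period:
  t   CF        PV=CF/(1+0.01075)^t    t·PV
  1        45.00        44.5214        44.5214
  2        45.00        44.0479        88.0958
  3        45.00        43.5794       130.7382
  4     2,045.00     1,959.3784     7,837.5135
  Σ                  2,091.5271     8,100.8689
Price P = Σ PV = 2,091.5271.
Macaulay duration = Σ(t·PV) / P = 8,100.8689 / 2,091.5271 = 3.87318 half-year periods.
In years: 3.87318 / 2 = 1.93659 years.

1.937 years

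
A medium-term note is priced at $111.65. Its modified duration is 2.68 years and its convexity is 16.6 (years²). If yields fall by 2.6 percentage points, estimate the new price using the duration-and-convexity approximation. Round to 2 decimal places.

Duration effect: -D_mod·Δy = -2.68 × (-0.026) = +0.069680
Convexity effect: ½·C·(Δy)² = 0.5 × 16.6 × (-0.026)² = +0.0056108
ΔP/P ≈ +0.069680 + 0.0056108 = +0.0752908
New price ≈ 111.65 × (1 + 0.0752908) = 120.05621782.

$120.06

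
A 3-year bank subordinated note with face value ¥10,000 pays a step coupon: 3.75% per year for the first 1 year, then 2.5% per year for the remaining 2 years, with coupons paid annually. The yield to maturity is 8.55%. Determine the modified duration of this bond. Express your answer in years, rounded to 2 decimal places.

Periodic yield y = 0.0855. First find Macaulay duration:
  t   CF        PV=CF/(1+0.0855)^t    t·PV
  1       375.00       345.4629       345.4629
  2       250.00       212.1682       424.3365
  3    10,250.00     8,013.7240    24,041.1721
  Σ                  8,571.3552    24,810.9714
P = 8,571.3552; Macaulay duration = 24,810.9714 / 8,571.3552 = 2.89464 years.
Modified duration = D_Mac / (1 + y) = 2.89464 / 1.0855 = 2.66664 years.

2.67 years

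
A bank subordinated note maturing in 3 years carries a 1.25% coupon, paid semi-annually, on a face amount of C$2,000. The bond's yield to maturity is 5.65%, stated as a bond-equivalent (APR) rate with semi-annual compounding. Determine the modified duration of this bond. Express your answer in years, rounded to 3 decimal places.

2.869 years

Periodic yield y = 0.02825. First find Macaulay duration:
  t   CF        PV=CF/(1+0.02825)^t    t·PV
  1        12.50        12.1566        12.1566
  2        12.50        11.8226        23.6452
  3        12.50        11.4978        34.4933
  4        12.50        11.1819        44.7276
  5        12.50        10.8747        54.3734
  6     2,012.50     1,702.7213    10,216.3281
  Σ                  1,760.2549    10,385.7241
P = 1,760.2549; Macaulay duration = 10,385.7241 / 1,760.2549 = 5.90013 half-year periods = 2.95006 years.
Modified duration = D_Mac / (1 + y) = 2.95006 / 1.02825 = 2.86901 years.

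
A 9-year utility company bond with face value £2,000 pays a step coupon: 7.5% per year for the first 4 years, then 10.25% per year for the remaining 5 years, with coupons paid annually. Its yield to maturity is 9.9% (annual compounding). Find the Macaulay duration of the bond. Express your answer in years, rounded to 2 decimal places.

6.68 years

Periodic yield y = 0.099. Discount each cash flow and weight by its year:
  t   CF        PV=CF/(1+0.099)^t    t·PV
  1       150.00       136.4877       136.4877
  2       150.00       124.1926       248.3853
  3       150.00       113.0051       339.0154
  4       150.00       102.8254       411.3017
  5       205.00       127.8690       639.3452
  6       205.00       116.3504       698.1021
  7       205.00       105.8693       741.0851
  8       205.00        96.3324       770.6591
  9     2,205.00       942.8212     8,485.3912
  Σ                  1,865.7532    12,469.7728
Price P = Σ PV = 1,865.7532.
Macaulay duration = Σ(t·PV) / P = 12,469.7728 / 1,865.7532 = 6.68351 years.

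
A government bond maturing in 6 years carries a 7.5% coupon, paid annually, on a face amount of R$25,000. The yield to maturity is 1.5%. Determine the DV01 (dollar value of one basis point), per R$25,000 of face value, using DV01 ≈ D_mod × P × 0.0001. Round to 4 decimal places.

Periodic yield y = 0.015.
  t   CF        PV=CF/(1+0.015)^t    t·PV
  1     1,875.00     1,847.2906     1,847.2906
  2     1,875.00     1,819.9908     3,639.9816
  3     1,875.00     1,793.0944     5,379.2831
  4     1,875.00     1,766.5954     7,066.3817
  5     1,875.00     1,740.4881     8,702.4406
  6    26,875.00    24,578.3214   147,469.9285
  Σ                 33,545.7807   174,105.3061
P = 33,545.7807; D_Mac = 5.19008 yrs; D_mod = 5.11338 yrs.
DV01 ≈ 5.11338 × 33,545.7807 × 0.0001 = 17.153232.

R$17.1532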